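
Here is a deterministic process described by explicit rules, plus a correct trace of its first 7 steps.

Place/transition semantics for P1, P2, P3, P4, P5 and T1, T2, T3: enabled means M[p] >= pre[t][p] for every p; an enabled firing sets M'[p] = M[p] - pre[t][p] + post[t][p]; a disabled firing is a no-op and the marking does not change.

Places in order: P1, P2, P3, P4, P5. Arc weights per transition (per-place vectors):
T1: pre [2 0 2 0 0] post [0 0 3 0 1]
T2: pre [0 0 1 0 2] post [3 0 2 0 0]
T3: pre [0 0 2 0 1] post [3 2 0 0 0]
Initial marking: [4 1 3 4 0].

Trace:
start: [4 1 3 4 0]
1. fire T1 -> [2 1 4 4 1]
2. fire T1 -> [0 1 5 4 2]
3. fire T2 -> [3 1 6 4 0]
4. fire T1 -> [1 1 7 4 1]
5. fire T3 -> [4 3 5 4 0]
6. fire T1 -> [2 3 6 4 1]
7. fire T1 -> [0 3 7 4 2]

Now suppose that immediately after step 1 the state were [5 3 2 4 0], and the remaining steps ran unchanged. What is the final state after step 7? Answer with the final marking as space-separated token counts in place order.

state after step 1 := [5 3 2 4 0]
2. fire T1 -> [3 3 3 4 1]
3. fire T2 -> [3 3 3 4 1]
4. fire T1 -> [1 3 4 4 2]
5. fire T3 -> [4 5 2 4 1]
6. fire T1 -> [2 5 3 4 2]
7. fire T1 -> [0 5 4 4 3]

0 5 4 4 3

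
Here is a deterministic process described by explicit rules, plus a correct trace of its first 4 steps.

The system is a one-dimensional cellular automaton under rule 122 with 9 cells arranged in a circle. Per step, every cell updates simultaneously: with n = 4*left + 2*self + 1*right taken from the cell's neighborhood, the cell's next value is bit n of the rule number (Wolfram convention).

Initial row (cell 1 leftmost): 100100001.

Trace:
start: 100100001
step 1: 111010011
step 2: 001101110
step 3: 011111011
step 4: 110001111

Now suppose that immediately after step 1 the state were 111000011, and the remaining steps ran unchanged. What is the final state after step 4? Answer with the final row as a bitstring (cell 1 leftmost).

110000001

state after step 1 := 111000011
step 2: 001100110
step 3: 011111111
step 4: 110000001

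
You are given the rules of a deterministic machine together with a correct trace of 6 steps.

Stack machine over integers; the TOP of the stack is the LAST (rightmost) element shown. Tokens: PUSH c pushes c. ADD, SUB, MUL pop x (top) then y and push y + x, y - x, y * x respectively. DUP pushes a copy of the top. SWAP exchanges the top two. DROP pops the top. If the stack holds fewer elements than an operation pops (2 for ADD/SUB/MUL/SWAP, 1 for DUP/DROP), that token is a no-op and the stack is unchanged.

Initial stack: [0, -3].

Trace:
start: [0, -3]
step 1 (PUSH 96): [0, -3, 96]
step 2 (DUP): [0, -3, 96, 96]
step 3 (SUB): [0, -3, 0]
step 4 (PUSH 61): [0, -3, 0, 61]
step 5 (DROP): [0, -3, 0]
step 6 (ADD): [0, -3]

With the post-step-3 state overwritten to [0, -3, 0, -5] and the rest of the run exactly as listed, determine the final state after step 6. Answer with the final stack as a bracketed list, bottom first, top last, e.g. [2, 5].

[0, -3, -5]

state after step 3 := [0, -3, 0, -5]
step 4 (PUSH 61): [0, -3, 0, -5, 61]
step 5 (DROP): [0, -3, 0, -5]
step 6 (ADD): [0, -3, -5]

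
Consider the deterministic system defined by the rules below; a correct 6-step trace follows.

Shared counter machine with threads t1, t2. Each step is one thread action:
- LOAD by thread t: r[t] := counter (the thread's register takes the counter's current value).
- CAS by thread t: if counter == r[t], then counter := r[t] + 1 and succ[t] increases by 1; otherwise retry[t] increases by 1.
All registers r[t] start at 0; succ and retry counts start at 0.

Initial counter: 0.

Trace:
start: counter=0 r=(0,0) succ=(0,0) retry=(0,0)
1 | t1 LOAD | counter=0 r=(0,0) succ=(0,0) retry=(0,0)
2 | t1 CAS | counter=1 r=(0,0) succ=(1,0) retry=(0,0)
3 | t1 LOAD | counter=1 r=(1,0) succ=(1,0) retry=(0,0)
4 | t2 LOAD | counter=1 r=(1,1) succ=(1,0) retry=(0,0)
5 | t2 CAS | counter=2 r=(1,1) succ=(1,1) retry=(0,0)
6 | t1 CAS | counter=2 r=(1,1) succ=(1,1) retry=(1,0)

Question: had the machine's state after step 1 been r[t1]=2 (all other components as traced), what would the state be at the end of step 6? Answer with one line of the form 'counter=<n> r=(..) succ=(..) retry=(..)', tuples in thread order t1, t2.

counter=1 r=(0,0) succ=(0,1) retry=(2,0)

state after step 1 := counter=0 r=(2,0) succ=(0,0) retry=(0,0)
2 | t1 CAS | counter=0 r=(2,0) succ=(0,0) retry=(1,0)
3 | t1 LOAD | counter=0 r=(0,0) succ=(0,0) retry=(1,0)
4 | t2 LOAD | counter=0 r=(0,0) succ=(0,0) retry=(1,0)
5 | t2 CAS | counter=1 r=(0,0) succ=(0,1) retry=(1,0)
6 | t1 CAS | counter=1 r=(0,0) succ=(0,1) retry=(2,0)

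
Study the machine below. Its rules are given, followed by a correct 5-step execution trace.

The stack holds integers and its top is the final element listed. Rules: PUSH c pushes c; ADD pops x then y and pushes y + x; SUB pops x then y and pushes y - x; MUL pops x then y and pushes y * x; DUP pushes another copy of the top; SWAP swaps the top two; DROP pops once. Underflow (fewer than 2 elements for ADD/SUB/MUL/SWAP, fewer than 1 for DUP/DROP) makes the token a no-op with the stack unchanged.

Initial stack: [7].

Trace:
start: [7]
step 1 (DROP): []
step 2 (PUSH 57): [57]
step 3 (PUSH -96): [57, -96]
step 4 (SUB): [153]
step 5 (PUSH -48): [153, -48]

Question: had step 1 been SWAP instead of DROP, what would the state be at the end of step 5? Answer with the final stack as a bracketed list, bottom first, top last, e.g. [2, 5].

(re-executing from step 1 with the substitution; state before step 1: [7])
step 1 (SWAP): [7]
step 2 (PUSH 57): [7, 57]
step 3 (PUSH -96): [7, 57, -96]
step 4 (SUB): [7, 153]
step 5 (PUSH -48): [7, 153, -48]

[7, 153, -48]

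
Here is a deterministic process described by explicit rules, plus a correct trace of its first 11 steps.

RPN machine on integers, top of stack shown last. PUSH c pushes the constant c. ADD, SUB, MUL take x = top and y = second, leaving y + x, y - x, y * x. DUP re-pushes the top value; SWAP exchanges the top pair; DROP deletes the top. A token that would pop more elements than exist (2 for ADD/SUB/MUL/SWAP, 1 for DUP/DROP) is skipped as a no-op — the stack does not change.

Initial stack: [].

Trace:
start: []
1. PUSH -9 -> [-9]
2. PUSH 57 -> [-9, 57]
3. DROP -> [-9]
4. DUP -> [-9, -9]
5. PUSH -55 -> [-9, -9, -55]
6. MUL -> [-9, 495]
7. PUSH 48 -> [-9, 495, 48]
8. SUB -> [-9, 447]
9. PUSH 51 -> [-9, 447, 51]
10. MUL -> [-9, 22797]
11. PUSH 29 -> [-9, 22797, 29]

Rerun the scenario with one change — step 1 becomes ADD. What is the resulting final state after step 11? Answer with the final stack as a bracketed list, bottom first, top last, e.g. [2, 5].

[-5253, 29]

(re-executing from step 1 with the substitution; state before step 1: [])
1. ADD -> []
2. PUSH 57 -> [57]
3. DROP -> []
4. DUP -> []
5. PUSH -55 -> [-55]
6. MUL -> [-55]
7. PUSH 48 -> [-55, 48]
8. SUB -> [-103]
9. PUSH 51 -> [-103, 51]
10. MUL -> [-5253]
11. PUSH 29 -> [-5253, 29]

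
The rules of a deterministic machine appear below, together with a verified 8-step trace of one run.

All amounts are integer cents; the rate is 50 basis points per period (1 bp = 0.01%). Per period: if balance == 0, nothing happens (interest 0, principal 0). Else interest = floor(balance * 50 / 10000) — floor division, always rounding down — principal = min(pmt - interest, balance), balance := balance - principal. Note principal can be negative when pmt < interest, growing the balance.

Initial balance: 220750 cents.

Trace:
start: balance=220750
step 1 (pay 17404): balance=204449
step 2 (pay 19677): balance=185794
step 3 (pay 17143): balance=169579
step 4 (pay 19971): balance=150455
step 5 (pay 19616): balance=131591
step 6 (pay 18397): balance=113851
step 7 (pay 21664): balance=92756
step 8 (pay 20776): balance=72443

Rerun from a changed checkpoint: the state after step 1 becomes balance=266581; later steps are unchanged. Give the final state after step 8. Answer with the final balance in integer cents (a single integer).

136782

state after step 1 := balance=266581
step 2 (pay 19677): balance=248236
step 3 (pay 17143): balance=232334
step 4 (pay 19971): balance=213524
step 5 (pay 19616): balance=194975
step 6 (pay 18397): balance=177552
step 7 (pay 21664): balance=156775
step 8 (pay 20776): balance=136782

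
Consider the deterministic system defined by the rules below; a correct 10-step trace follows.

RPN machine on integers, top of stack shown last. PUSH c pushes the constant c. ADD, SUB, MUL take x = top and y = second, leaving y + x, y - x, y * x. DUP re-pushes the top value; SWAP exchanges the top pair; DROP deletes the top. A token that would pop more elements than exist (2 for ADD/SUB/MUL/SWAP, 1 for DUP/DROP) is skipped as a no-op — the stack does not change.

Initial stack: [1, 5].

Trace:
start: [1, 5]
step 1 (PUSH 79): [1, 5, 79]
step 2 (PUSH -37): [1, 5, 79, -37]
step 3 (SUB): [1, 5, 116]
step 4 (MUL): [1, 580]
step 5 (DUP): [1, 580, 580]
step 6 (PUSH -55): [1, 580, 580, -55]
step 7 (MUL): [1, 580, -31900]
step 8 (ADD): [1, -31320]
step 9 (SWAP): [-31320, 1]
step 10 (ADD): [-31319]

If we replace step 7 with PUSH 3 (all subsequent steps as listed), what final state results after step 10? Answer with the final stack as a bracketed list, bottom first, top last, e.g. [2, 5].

[1, 580, 528]

(re-executing from step 7 with the substitution; state before step 7: [1, 580, 580, -55])
step 7 (PUSH 3): [1, 580, 580, -55, 3]
step 8 (ADD): [1, 580, 580, -52]
step 9 (SWAP): [1, 580, -52, 580]
step 10 (ADD): [1, 580, 528]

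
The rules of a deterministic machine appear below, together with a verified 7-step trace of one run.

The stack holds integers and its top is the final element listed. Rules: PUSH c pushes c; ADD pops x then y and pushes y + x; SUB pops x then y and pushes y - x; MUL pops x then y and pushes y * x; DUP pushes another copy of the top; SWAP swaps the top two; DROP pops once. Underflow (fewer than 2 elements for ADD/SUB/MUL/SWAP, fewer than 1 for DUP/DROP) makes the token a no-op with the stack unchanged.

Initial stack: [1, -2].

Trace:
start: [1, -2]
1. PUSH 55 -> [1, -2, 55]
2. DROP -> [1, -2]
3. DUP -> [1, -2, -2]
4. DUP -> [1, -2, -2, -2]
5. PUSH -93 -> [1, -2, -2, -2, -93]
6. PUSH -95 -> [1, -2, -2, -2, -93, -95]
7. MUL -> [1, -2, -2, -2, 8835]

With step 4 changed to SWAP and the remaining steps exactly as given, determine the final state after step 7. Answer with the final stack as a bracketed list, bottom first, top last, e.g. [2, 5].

[1, -2, -2, 8835]

(re-executing from step 4 with the substitution; state before step 4: [1, -2, -2])
4. SWAP -> [1, -2, -2]
5. PUSH -93 -> [1, -2, -2, -93]
6. PUSH -95 -> [1, -2, -2, -93, -95]
7. MUL -> [1, -2, -2, 8835]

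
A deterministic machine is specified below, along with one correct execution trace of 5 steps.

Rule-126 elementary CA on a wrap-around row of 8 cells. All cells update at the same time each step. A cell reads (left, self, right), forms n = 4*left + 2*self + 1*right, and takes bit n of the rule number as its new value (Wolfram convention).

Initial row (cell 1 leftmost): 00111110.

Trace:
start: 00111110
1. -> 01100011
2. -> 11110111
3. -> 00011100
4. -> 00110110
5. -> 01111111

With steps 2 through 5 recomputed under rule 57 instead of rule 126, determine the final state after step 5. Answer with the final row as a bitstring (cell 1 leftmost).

11010110

(re-executing steps 2..5 under rule 57; state before step 2: 01100011)
2. -> 11011010
3. -> 10110101
4. -> 01101011
5. -> 11010110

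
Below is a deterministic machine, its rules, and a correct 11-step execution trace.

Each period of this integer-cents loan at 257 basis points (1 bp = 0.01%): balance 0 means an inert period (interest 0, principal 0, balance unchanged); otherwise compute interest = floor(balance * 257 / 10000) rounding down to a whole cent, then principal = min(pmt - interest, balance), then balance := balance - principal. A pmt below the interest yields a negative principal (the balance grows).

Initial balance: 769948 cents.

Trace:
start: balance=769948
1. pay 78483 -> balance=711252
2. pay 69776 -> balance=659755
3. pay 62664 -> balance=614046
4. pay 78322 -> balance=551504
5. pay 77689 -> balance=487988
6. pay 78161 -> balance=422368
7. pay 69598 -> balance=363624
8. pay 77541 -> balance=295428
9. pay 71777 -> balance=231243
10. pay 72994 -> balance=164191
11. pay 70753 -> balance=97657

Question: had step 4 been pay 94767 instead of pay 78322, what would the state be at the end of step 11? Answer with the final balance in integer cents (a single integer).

(re-executing from step 4 with the substitution; state before step 4: balance=614046)
4. pay 94767 -> balance=535059
5. pay 77689 -> balance=471121
6. pay 78161 -> balance=405067
7. pay 69598 -> balance=345879
8. pay 77541 -> balance=277227
9. pay 71777 -> balance=212574
10. pay 72994 -> balance=145043
11. pay 70753 -> balance=78017

78017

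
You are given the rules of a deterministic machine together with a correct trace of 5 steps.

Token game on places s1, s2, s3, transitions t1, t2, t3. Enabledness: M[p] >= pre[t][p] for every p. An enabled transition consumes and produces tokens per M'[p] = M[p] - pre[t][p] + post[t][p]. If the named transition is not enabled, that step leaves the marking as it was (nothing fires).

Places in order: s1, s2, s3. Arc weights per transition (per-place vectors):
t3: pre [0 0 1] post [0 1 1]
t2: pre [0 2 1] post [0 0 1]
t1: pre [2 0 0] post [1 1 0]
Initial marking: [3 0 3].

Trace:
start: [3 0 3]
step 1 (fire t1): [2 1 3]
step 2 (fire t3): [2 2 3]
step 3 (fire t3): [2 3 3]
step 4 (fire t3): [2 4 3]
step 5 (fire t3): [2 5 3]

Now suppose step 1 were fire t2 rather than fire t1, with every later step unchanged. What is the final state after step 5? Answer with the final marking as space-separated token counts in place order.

3 4 3

(re-executing from step 1 with the substitution; state before step 1: [3 0 3])
step 1 (fire t2): [3 0 3]
step 2 (fire t3): [3 1 3]
step 3 (fire t3): [3 2 3]
step 4 (fire t3): [3 3 3]
step 5 (fire t3): [3 4 3]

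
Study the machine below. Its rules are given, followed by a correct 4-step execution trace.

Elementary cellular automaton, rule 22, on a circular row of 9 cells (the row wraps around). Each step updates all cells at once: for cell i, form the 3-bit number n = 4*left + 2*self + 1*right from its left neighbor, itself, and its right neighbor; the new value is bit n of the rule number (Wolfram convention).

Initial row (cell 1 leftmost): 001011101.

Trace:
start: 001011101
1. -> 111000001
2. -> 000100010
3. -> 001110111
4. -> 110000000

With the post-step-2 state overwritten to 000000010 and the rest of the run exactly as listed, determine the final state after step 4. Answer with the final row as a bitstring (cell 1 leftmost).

100001000

state after step 2 := 000000010
3. -> 000000111
4. -> 100001000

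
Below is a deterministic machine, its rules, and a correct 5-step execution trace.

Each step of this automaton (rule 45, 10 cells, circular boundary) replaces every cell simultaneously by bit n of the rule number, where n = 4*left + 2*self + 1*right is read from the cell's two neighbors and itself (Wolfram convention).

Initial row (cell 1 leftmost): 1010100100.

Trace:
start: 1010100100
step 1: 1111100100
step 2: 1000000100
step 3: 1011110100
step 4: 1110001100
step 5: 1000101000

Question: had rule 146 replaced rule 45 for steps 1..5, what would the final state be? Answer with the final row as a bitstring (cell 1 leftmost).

0000010001

(re-executing steps 1..5 under rule 146; state before step 1: 1010100100)
step 1: 0000011011
step 2: 1000100000
step 3: 0101010001
step 4: 0000001010
step 5: 0000010001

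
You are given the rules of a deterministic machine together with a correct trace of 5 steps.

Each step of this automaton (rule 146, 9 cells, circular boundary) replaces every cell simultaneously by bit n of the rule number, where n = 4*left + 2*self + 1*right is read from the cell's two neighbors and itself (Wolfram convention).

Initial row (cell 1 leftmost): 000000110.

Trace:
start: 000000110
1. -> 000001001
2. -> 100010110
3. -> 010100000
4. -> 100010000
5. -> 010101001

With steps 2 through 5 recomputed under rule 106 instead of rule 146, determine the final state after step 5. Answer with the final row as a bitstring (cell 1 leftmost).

(re-executing steps 2..5 under rule 106; state before step 2: 000001001)
2. -> 000010010
3. -> 000100100
4. -> 001001000
5. -> 010010000

010010000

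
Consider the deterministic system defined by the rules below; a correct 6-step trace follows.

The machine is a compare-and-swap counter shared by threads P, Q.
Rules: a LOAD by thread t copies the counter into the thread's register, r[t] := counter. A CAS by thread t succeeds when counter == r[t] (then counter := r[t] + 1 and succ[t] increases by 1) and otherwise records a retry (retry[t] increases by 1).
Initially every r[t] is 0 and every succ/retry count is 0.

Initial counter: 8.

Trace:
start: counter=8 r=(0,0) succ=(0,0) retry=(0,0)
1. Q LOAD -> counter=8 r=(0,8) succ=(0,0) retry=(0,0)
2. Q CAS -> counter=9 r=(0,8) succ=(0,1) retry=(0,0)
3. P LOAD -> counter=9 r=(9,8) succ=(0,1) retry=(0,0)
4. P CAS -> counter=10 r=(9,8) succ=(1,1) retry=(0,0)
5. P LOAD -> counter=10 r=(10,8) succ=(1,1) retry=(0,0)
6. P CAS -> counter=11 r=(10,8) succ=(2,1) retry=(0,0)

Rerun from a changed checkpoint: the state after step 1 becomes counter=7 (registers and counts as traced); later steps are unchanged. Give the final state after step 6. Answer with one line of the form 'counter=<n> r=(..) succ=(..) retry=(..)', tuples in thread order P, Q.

state after step 1 := counter=7 r=(0,8) succ=(0,0) retry=(0,0)
2. Q CAS -> counter=7 r=(0,8) succ=(0,0) retry=(0,1)
3. P LOAD -> counter=7 r=(7,8) succ=(0,0) retry=(0,1)
4. P CAS -> counter=8 r=(7,8) succ=(1,0) retry=(0,1)
5. P LOAD -> counter=8 r=(8,8) succ=(1,0) retry=(0,1)
6. P CAS -> counter=9 r=(8,8) succ=(2,0) retry=(0,1)

counter=9 r=(8,8) succ=(2,0) retry=(0,1)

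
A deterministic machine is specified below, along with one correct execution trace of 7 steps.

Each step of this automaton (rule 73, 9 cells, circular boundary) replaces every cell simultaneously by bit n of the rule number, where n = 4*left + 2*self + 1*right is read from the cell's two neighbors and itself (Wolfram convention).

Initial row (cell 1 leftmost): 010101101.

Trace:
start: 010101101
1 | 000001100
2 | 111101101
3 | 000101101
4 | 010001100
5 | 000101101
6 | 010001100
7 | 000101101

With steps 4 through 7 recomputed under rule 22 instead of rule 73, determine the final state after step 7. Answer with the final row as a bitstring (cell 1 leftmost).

(re-executing steps 4..7 under rule 22; state before step 4: 000101101)
4 | 101100001
5 | 000010010
6 | 000111111
7 | 101000000

101000000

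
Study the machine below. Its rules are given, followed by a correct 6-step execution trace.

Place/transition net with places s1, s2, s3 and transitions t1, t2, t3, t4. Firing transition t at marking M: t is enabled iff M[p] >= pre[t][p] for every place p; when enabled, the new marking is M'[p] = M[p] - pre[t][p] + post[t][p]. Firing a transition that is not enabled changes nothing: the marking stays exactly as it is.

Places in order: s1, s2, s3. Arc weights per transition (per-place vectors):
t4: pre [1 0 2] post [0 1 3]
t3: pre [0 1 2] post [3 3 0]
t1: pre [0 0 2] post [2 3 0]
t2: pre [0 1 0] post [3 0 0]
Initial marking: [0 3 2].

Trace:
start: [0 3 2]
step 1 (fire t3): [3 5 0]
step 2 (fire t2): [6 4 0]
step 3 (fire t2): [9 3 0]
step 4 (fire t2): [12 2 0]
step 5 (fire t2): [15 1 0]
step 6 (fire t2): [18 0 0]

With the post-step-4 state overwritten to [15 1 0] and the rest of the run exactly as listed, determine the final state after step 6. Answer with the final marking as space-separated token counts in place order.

state after step 4 := [15 1 0]
step 5 (fire t2): [18 0 0]
step 6 (fire t2): [18 0 0]

18 0 0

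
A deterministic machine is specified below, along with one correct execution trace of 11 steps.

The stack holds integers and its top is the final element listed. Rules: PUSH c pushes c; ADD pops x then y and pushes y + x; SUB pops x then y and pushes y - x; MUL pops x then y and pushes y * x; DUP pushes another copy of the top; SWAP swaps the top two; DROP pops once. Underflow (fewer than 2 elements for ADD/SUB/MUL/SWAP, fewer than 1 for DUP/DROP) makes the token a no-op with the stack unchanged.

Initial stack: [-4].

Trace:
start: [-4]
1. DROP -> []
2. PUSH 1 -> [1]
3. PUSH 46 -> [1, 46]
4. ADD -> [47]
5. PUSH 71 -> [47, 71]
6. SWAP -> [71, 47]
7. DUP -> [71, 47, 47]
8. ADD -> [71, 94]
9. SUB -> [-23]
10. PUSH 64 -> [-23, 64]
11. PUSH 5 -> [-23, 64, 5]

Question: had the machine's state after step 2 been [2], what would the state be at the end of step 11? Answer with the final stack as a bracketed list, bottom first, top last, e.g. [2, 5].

[-25, 64, 5]

state after step 2 := [2]
3. PUSH 46 -> [2, 46]
4. ADD -> [48]
5. PUSH 71 -> [48, 71]
6. SWAP -> [71, 48]
7. DUP -> [71, 48, 48]
8. ADD -> [71, 96]
9. SUB -> [-25]
10. PUSH 64 -> [-25, 64]
11. PUSH 5 -> [-25, 64, 5]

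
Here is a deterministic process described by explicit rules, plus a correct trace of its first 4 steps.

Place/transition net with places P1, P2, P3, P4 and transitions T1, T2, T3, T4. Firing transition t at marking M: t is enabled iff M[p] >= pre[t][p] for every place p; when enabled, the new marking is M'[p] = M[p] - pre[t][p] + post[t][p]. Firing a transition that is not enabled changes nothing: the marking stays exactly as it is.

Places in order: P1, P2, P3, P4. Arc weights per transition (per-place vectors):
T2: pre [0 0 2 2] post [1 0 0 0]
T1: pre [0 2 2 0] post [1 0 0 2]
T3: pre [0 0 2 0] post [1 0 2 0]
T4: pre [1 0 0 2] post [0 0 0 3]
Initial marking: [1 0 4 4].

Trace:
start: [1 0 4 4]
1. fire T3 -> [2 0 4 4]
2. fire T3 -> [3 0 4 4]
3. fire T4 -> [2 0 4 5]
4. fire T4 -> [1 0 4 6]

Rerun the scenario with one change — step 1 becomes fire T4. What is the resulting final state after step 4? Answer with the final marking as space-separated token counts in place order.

0 0 4 6

(re-executing from step 1 with the substitution; state before step 1: [1 0 4 4])
1. fire T4 -> [0 0 4 5]
2. fire T3 -> [1 0 4 5]
3. fire T4 -> [0 0 4 6]
4. fire T4 -> [0 0 4 6]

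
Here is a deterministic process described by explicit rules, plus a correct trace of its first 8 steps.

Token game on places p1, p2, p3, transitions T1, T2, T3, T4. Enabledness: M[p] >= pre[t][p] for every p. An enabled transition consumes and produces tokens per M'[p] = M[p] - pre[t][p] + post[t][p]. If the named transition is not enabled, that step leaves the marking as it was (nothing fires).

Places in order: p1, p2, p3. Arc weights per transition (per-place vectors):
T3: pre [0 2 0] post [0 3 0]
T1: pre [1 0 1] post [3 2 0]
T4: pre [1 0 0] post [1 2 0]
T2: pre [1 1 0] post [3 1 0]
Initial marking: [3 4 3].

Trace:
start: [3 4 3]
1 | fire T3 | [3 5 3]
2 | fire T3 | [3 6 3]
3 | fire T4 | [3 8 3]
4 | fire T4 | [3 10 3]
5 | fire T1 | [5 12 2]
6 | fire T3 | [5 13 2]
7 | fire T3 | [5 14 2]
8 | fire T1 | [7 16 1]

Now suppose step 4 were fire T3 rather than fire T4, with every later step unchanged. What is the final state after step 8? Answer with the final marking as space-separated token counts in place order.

(re-executing from step 4 with the substitution; state before step 4: [3 8 3])
4 | fire T3 | [3 9 3]
5 | fire T1 | [5 11 2]
6 | fire T3 | [5 12 2]
7 | fire T3 | [5 13 2]
8 | fire T1 | [7 15 1]

7 15 1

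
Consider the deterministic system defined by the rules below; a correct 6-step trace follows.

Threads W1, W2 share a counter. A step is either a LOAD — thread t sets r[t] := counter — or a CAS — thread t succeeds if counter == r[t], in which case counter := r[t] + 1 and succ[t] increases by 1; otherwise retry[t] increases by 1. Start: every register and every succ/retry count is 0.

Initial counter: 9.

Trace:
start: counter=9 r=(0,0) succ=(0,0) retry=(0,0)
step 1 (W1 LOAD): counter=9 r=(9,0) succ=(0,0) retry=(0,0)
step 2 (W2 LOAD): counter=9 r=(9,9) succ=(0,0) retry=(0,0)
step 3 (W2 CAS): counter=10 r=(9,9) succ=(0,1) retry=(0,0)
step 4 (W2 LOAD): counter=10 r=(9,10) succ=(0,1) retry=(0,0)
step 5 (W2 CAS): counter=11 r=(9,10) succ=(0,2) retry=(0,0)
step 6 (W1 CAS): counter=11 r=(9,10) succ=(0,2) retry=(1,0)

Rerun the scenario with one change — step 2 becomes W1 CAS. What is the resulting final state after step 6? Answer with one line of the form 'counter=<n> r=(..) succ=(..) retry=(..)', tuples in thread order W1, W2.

counter=11 r=(9,10) succ=(1,1) retry=(1,1)

(re-executing from step 2 with the substitution; state before step 2: counter=9 r=(9,0) succ=(0,0) retry=(0,0))
step 2 (W1 CAS): counter=10 r=(9,0) succ=(1,0) retry=(0,0)
step 3 (W2 CAS): counter=10 r=(9,0) succ=(1,0) retry=(0,1)
step 4 (W2 LOAD): counter=10 r=(9,10) succ=(1,0) retry=(0,1)
step 5 (W2 CAS): counter=11 r=(9,10) succ=(1,1) retry=(0,1)
step 6 (W1 CAS): counter=11 r=(9,10) succ=(1,1) retry=(1,1)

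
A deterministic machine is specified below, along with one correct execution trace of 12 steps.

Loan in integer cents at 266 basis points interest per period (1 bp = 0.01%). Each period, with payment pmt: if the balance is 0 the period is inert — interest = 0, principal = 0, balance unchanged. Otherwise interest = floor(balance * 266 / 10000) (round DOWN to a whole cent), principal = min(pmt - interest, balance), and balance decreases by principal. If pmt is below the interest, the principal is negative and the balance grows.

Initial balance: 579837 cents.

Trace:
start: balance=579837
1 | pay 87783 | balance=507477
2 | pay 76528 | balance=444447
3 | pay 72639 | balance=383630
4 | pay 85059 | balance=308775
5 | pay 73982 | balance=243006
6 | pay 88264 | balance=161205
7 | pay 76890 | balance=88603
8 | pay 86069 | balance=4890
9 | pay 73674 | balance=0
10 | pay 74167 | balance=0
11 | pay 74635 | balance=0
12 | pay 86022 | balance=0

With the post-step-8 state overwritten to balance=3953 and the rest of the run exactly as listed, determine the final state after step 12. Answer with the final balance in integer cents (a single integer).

state after step 8 := balance=3953
9 | pay 73674 | balance=0
10 | pay 74167 | balance=0
11 | pay 74635 | balance=0
12 | pay 86022 | balance=0

0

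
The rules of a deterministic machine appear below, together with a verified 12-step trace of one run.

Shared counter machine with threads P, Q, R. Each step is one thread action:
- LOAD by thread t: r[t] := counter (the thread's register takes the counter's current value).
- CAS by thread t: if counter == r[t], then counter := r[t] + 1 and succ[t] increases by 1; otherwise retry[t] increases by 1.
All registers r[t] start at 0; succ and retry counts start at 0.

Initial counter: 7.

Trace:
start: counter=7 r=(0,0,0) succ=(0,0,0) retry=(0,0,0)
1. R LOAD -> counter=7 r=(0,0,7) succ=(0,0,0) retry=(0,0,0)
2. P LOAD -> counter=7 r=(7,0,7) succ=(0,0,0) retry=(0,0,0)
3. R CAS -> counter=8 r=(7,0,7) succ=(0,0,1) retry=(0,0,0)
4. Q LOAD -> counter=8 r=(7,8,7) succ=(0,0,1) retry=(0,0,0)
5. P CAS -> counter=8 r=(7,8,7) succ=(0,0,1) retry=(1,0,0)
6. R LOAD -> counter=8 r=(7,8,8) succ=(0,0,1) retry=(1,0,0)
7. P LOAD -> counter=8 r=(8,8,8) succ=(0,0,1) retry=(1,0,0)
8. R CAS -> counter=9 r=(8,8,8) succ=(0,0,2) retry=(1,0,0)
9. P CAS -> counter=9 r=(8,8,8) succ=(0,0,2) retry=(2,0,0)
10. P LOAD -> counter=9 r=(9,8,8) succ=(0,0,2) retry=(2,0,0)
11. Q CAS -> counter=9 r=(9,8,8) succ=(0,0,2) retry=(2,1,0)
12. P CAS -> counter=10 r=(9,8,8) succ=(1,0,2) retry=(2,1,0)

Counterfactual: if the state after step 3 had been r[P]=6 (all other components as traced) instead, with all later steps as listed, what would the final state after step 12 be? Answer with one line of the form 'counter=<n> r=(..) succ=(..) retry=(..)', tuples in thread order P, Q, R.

counter=10 r=(9,8,8) succ=(1,0,2) retry=(2,1,0)

state after step 3 := counter=8 r=(6,0,7) succ=(0,0,1) retry=(0,0,0)
4. Q LOAD -> counter=8 r=(6,8,7) succ=(0,0,1) retry=(0,0,0)
5. P CAS -> counter=8 r=(6,8,7) succ=(0,0,1) retry=(1,0,0)
6. R LOAD -> counter=8 r=(6,8,8) succ=(0,0,1) retry=(1,0,0)
7. P LOAD -> counter=8 r=(8,8,8) succ=(0,0,1) retry=(1,0,0)
8. R CAS -> counter=9 r=(8,8,8) succ=(0,0,2) retry=(1,0,0)
9. P CAS -> counter=9 r=(8,8,8) succ=(0,0,2) retry=(2,0,0)
10. P LOAD -> counter=9 r=(9,8,8) succ=(0,0,2) retry=(2,0,0)
11. Q CAS -> counter=9 r=(9,8,8) succ=(0,0,2) retry=(2,1,0)
12. P CAS -> counter=10 r=(9,8,8) succ=(1,0,2) retry=(2,1,0)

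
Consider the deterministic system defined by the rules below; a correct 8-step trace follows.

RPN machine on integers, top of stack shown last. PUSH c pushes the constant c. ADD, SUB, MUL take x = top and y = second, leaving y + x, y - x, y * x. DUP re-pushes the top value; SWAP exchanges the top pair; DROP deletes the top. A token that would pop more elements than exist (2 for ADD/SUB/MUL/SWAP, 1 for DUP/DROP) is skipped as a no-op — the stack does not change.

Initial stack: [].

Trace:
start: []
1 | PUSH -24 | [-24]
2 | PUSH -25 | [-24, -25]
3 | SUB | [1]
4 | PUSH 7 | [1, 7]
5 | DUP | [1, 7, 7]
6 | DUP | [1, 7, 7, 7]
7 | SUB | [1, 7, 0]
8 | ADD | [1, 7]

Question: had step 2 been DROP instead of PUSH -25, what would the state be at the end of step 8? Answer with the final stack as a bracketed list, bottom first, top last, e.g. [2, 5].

[7]

(re-executing from step 2 with the substitution; state before step 2: [-24])
2 | DROP | []
3 | SUB | []
4 | PUSH 7 | [7]
5 | DUP | [7, 7]
6 | DUP | [7, 7, 7]
7 | SUB | [7, 0]
8 | ADD | [7]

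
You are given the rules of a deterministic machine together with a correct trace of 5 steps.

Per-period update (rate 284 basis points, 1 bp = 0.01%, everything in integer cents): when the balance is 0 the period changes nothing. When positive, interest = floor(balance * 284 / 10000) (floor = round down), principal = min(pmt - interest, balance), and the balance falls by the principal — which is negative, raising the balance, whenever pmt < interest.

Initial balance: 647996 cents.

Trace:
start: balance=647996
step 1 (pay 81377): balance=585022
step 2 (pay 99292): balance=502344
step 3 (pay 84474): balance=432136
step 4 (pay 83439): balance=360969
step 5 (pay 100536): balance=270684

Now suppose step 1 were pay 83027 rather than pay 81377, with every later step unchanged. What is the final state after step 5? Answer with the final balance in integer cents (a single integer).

(re-executing from step 1 with the substitution; state before step 1: balance=647996)
step 1 (pay 83027): balance=583372
step 2 (pay 99292): balance=500647
step 3 (pay 84474): balance=430391
step 4 (pay 83439): balance=359175
step 5 (pay 100536): balance=268839

268839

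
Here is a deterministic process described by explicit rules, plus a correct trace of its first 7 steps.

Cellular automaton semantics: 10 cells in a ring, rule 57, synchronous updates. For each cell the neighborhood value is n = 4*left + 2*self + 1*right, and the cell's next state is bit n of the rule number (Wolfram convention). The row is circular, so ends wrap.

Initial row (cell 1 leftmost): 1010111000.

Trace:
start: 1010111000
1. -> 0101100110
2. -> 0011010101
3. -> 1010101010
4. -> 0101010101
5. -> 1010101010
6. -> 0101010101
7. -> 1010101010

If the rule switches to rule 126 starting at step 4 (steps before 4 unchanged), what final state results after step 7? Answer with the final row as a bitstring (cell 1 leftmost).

0000000000

(re-executing steps 4..7 under rule 126; state before step 4: 1010101010)
4. -> 1111111111
5. -> 0000000000
6. -> 0000000000
7. -> 0000000000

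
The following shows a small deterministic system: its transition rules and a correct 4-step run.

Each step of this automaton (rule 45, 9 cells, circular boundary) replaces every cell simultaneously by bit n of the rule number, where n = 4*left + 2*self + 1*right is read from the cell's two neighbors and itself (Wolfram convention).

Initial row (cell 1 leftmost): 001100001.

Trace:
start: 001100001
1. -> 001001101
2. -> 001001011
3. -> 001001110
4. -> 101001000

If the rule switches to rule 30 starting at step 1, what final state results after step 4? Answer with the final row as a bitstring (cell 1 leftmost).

(re-executing steps 1..4 under rule 30; state before step 1: 001100001)
1. -> 111010011
2. -> 000011110
3. -> 000110001
4. -> 101101011

101101011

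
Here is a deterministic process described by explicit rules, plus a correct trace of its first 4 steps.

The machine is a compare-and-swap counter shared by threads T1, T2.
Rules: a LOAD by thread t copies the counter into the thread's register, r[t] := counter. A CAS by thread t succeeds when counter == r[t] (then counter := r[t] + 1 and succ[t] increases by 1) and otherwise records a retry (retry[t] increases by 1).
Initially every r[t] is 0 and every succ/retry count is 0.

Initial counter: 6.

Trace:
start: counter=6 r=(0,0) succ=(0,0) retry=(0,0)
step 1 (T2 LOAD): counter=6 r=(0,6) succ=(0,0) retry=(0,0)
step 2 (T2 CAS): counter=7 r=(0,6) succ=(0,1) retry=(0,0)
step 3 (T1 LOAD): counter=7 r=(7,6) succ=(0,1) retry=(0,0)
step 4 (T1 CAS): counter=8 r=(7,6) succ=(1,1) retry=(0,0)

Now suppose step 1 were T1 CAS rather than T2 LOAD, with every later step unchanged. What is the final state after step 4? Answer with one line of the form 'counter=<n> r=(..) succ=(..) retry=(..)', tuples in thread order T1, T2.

(re-executing from step 1 with the substitution; state before step 1: counter=6 r=(0,0) succ=(0,0) retry=(0,0))
step 1 (T1 CAS): counter=6 r=(0,0) succ=(0,0) retry=(1,0)
step 2 (T2 CAS): counter=6 r=(0,0) succ=(0,0) retry=(1,1)
step 3 (T1 LOAD): counter=6 r=(6,0) succ=(0,0) retry=(1,1)
step 4 (T1 CAS): counter=7 r=(6,0) succ=(1,0) retry=(1,1)

counter=7 r=(6,0) succ=(1,0) retry=(1,1)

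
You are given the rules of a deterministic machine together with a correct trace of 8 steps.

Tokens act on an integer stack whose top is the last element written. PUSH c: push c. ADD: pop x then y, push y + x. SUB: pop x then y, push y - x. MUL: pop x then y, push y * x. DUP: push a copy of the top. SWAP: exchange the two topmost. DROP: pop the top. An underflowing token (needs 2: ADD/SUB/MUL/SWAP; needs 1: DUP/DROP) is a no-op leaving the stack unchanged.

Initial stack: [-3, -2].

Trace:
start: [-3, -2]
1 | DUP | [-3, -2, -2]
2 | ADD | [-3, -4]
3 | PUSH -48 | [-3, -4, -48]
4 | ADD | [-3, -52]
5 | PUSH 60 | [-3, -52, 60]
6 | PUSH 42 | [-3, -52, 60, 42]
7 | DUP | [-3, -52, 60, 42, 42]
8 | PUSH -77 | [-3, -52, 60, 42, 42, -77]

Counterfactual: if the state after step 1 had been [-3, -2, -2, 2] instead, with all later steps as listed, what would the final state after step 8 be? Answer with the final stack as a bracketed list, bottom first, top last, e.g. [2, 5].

state after step 1 := [-3, -2, -2, 2]
2 | ADD | [-3, -2, 0]
3 | PUSH -48 | [-3, -2, 0, -48]
4 | ADD | [-3, -2, -48]
5 | PUSH 60 | [-3, -2, -48, 60]
6 | PUSH 42 | [-3, -2, -48, 60, 42]
7 | DUP | [-3, -2, -48, 60, 42, 42]
8 | PUSH -77 | [-3, -2, -48, 60, 42, 42, -77]

[-3, -2, -48, 60, 42, 42, -77]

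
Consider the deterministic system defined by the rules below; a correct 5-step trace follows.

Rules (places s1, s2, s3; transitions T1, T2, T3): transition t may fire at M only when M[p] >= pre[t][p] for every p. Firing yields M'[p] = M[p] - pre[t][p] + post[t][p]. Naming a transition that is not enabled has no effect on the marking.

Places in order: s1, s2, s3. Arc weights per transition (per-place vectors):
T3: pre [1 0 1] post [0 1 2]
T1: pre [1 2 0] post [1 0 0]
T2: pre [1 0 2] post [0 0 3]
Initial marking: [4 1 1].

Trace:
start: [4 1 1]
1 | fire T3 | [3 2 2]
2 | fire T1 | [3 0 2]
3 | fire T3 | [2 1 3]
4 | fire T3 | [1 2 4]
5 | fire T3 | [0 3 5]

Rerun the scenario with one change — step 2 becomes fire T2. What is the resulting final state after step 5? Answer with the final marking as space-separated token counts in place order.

0 4 5

(re-executing from step 2 with the substitution; state before step 2: [3 2 2])
2 | fire T2 | [2 2 3]
3 | fire T3 | [1 3 4]
4 | fire T3 | [0 4 5]
5 | fire T3 | [0 4 5]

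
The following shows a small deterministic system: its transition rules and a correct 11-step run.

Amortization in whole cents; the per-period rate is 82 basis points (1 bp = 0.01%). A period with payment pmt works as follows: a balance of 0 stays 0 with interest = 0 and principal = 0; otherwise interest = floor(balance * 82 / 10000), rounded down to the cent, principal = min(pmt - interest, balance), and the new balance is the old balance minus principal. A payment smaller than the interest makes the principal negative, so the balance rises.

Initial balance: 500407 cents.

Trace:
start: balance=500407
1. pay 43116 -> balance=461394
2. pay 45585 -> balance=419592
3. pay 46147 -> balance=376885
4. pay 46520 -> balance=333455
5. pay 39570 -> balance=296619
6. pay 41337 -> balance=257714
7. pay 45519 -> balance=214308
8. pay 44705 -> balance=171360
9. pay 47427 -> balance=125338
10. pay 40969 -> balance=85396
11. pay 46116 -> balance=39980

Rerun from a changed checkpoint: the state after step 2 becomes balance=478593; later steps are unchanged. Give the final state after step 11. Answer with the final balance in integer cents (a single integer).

state after step 2 := balance=478593
3. pay 46147 -> balance=436370
4. pay 46520 -> balance=393428
5. pay 39570 -> balance=357084
6. pay 41337 -> balance=318675
7. pay 45519 -> balance=275769
8. pay 44705 -> balance=233325
9. pay 47427 -> balance=187811
10. pay 40969 -> balance=148382
11. pay 46116 -> balance=103482

103482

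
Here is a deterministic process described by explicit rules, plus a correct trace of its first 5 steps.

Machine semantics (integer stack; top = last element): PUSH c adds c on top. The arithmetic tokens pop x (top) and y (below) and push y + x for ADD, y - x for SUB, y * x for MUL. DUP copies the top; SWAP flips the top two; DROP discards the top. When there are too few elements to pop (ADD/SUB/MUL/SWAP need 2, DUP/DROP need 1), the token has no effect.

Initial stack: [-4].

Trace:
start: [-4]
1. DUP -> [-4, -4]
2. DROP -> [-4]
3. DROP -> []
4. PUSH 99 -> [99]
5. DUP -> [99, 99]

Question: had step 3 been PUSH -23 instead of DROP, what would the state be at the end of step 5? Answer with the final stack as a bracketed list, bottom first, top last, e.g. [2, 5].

(re-executing from step 3 with the substitution; state before step 3: [-4])
3. PUSH -23 -> [-4, -23]
4. PUSH 99 -> [-4, -23, 99]
5. DUP -> [-4, -23, 99, 99]

[-4, -23, 99, 99]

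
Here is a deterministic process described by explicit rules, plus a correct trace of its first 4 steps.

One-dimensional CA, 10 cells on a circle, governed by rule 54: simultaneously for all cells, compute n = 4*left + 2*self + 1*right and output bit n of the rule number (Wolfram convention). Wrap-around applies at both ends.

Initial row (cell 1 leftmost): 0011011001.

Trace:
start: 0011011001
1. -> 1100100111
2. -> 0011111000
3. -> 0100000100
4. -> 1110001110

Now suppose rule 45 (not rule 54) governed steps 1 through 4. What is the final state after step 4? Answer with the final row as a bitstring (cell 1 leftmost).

0010110100

(re-executing steps 1..4 under rule 45; state before step 1: 0011011001)
1. -> 0010110001
2. -> 0011100101
3. -> 0010000111
4. -> 0010110100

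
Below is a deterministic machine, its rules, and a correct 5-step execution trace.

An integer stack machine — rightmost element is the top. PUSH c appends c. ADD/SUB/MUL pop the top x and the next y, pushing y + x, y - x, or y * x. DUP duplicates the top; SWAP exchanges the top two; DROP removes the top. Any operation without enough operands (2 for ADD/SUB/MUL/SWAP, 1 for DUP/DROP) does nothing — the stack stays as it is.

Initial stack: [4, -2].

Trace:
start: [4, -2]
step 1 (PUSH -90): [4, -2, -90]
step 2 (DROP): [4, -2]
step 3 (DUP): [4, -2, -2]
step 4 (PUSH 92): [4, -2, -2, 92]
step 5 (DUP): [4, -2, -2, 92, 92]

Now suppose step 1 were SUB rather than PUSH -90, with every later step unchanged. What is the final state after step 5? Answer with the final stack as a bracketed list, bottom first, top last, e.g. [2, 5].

(re-executing from step 1 with the substitution; state before step 1: [4, -2])
step 1 (SUB): [6]
step 2 (DROP): []
step 3 (DUP): []
step 4 (PUSH 92): [92]
step 5 (DUP): [92, 92]

[92, 92]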